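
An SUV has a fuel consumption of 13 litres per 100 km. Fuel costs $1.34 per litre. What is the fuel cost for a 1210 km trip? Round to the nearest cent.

$210.78

Fuel = 13 L/100 km × 1210 km / 100 = 157.3 L
Cost = 157.3 L × $1.34/L = $210.78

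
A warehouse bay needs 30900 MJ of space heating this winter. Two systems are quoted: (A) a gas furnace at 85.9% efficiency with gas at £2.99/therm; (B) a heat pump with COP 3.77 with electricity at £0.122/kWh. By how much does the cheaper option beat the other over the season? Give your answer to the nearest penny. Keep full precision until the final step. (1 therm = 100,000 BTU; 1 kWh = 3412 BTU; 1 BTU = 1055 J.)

£741.70

Heat load = 30900 MJ = 30,900,000,000 J / 1055 = 29,289,100 BTU
Gas: input = 29,289,100 / 0.859 = 34,096,740 BTU = 341 therm → 341 × £2.99 = £1,019.49
Heat pump: 29,289,100 BTU / 3412 = 8,584 kWh heat; / 3.77 = 2,277 kWh in → × £0.122 = £277.79
Difference = |£1,019.49 − £277.79| = £741.70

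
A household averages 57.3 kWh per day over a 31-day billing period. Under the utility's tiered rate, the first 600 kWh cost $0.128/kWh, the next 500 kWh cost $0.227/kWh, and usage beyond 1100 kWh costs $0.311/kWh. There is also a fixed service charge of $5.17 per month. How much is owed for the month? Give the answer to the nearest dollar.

$406

Usage = 57.3 kWh/day × 31 days = 1776.3 kWh
First 600 kWh × $0.128 = $76.80
Next 500 kWh × $0.227 = $113.50
Remaining 676.3 kWh × $0.311 = $210.33
Energy charge = $400.63; + service $5.17 = $405.80 ≈ $406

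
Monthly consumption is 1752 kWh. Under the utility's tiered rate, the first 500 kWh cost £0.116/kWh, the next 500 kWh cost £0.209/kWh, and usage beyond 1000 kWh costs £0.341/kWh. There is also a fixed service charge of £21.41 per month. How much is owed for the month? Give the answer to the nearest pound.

£440

First 500 kWh × £0.116 = £58.00
Next 500 kWh × £0.209 = £104.50
Remaining 752 kWh × £0.341 = £256.43
Energy charge = £418.93; + service £21.41 = £440.34 ≈ £440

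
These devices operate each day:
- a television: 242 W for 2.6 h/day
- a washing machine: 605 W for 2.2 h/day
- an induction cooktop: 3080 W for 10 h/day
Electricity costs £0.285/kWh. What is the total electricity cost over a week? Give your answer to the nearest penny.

television: 242 W × 2.6 h × 7 d = 4,404 Wh = 4.404 kWh
washing machine: 605 W × 2.2 h × 7 d = 9,317 Wh = 9.317 kWh
induction cooktop: 3080 W × 10 h × 7 d = 215,600 Wh = 215.6 kWh
Total energy = 4.404 + 9.317 + 215.6 = 229.3 kWh
Cost = 229.3 kWh × £0.285 = £65.36

£65.36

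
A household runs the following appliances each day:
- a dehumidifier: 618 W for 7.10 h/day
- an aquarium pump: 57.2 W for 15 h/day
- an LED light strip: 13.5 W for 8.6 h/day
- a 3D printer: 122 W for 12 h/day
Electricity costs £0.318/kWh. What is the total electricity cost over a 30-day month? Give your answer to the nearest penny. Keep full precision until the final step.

£65.12

dehumidifier: 618 W × 7.10 h × 30 d = 131,634 Wh = 131.6 kWh
aquarium pump: 57.2 W × 15 h × 30 d = 25,740 Wh = 25.74 kWh
LED light strip: 13.5 W × 8.6 h × 30 d = 3,483 Wh = 3.483 kWh
3D printer: 122 W × 12 h × 30 d = 43,920 Wh = 43.92 kWh
Total energy = 131.6 + 25.74 + 3.483 + 43.92 = 204.8 kWh
Cost = 204.8 kWh × £0.318 = £65.12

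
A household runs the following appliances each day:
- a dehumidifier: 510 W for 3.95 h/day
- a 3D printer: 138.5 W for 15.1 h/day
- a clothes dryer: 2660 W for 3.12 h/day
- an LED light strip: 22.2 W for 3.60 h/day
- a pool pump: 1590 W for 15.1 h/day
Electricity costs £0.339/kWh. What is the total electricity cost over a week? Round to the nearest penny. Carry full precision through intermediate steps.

dehumidifier: 510 W × 3.95 h × 7 d = 14,102 Wh = 14.1 kWh
3D printer: 138.5 W × 15.1 h × 7 d = 14,639 Wh = 14.64 kWh
clothes dryer: 2660 W × 3.12 h × 7 d = 58,094 Wh = 58.09 kWh
LED light strip: 22.2 W × 3.60 h × 7 d = 559 Wh = 0.5594 kWh
pool pump: 1590 W × 15.1 h × 7 d = 168,063 Wh = 168.1 kWh
Total energy = 14.1 + 14.64 + 58.09 + 0.5594 + 168.1 = 255.5 kWh
Cost = 255.5 kWh × £0.339 = £86.60

£86.60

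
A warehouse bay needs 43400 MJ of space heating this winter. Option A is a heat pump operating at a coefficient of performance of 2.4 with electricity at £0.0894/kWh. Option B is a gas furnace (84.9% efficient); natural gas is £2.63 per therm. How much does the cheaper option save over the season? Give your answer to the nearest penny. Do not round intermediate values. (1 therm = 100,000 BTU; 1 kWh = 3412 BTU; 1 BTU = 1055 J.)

£825.23

Heat load = 43400 MJ = 43,400,000,000 J / 1055 = 41,137,441 BTU
Gas: input = 41,137,441 / 0.849 = 48,453,994 BTU = 484.5 therm → 484.5 × £2.63 = £1,274.34
Heat pump: 41,137,441 BTU / 3412 = 12,060 kWh heat; / 2.4 = 5,024 kWh in → × £0.0894 = £449.11
Difference = |£1,274.34 − £449.11| = £825.23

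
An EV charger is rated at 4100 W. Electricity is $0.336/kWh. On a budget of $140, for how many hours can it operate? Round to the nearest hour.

102 h

Energy budget = $140 / $0.336 per kWh = 416.7 kWh = 416,667 Wh
Runtime = 416,667 Wh / 4100 W = 101.6 h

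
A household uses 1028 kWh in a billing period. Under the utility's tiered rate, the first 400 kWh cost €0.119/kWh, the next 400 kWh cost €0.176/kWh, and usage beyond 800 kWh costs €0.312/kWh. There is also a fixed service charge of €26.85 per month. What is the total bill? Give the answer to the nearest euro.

€216

First 400 kWh × €0.119 = €47.60
Next 400 kWh × €0.176 = €70.40
Remaining 228 kWh × €0.312 = €71.14
Energy charge = €189.14; + service €26.85 = €215.99 ≈ €216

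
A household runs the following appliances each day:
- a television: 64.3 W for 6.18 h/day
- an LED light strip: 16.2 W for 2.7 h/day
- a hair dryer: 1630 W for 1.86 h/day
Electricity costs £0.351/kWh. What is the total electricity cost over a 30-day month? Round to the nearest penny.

television: 64.3 W × 6.18 h × 30 d = 11,921 Wh = 11.92 kWh
LED light strip: 16.2 W × 2.7 h × 30 d = 1,312 Wh = 1.312 kWh
hair dryer: 1630 W × 1.86 h × 30 d = 90,954 Wh = 90.95 kWh
Total energy = 11.92 + 1.312 + 90.95 = 104.2 kWh
Cost = 104.2 kWh × £0.351 = £36.57

£36.57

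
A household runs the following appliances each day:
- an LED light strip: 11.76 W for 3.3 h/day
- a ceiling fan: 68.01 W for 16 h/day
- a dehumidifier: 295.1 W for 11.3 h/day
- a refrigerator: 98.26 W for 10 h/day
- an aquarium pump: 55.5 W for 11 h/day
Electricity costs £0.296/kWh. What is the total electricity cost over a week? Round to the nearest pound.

LED light strip: 11.76 W × 3.3 h × 7 d = 272 Wh = 0.2717 kWh
ceiling fan: 68.01 W × 16 h × 7 d = 7,617 Wh = 7.617 kWh
dehumidifier: 295.1 W × 11.3 h × 7 d = 23,342 Wh = 23.34 kWh
refrigerator: 98.26 W × 10 h × 7 d = 6,878 Wh = 6.878 kWh
aquarium pump: 55.5 W × 11 h × 7 d = 4,274 Wh = 4.274 kWh
Total energy = 0.2717 + 7.617 + 23.34 + 6.878 + 4.274 = 42.38 kWh
Cost = 42.38 kWh × £0.296 = £12.55 ≈ £13

£13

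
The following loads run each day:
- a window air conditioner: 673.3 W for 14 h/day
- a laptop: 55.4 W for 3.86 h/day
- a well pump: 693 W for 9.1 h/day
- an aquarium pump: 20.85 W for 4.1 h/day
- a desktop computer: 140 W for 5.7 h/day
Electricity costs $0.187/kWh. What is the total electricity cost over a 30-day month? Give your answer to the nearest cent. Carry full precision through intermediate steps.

window air conditioner: 673.3 W × 14 h × 30 d = 282,786 Wh = 282.8 kWh
laptop: 55.4 W × 3.86 h × 30 d = 6,415 Wh = 6.415 kWh
well pump: 693 W × 9.1 h × 30 d = 189,189 Wh = 189.2 kWh
aquarium pump: 20.85 W × 4.1 h × 30 d = 2,565 Wh = 2.565 kWh
desktop computer: 140 W × 5.7 h × 30 d = 23,940 Wh = 23.94 kWh
Total energy = 282.8 + 6.415 + 189.2 + 2.565 + 23.94 = 504.9 kWh
Cost = 504.9 kWh × $0.187 = $94.42

$94.42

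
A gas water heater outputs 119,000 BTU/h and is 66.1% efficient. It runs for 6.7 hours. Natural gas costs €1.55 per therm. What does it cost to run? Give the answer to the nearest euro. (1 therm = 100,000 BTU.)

€19

Heat delivered = 119,000 BTU/h × 6.7 h = 797,300 BTU
Gas input = 797,300 / 0.661 = 1,206,203 BTU
= 1,206,203 / 100,000 = 12.06 therm
Cost = 12.06 × €1.55/therm = €18.70 ≈ €19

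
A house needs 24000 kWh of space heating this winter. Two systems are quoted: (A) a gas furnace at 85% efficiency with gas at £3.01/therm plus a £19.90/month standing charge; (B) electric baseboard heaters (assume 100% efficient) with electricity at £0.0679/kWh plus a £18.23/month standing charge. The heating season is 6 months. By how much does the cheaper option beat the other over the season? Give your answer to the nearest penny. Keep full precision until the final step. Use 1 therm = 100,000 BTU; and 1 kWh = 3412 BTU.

£1280.22

Heat load = 24000 kWh × 3412 = 81,888,000 BTU
Gas: input = 81,888,000 / 0.85 = 96,338,824 BTU = 963.4 therm → 963.4 × £3.01 = £2,899.80; + 6 × £19.90 standing = £3,019.20
Electric: 81,888,000 BTU / 3412 = 24,000 kWh → × £0.0679 = £1,629.60; + 6 × £18.23 standing = £1,738.98
Difference = |£3,019.20 − £1,738.98| = £1,280.22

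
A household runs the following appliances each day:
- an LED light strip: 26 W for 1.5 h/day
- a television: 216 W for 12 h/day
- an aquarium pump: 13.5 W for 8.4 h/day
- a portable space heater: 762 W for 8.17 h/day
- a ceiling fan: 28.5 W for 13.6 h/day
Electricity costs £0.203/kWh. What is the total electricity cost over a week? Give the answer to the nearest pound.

LED light strip: 26 W × 1.5 h × 7 d = 273 Wh = 0.273 kWh
television: 216 W × 12 h × 7 d = 18,144 Wh = 18.14 kWh
aquarium pump: 13.5 W × 8.4 h × 7 d = 794 Wh = 0.7938 kWh
portable space heater: 762 W × 8.17 h × 7 d = 43,579 Wh = 43.58 kWh
ceiling fan: 28.5 W × 13.6 h × 7 d = 2,713 Wh = 2.713 kWh
Total energy = 0.273 + 18.14 + 0.7938 + 43.58 + 2.713 = 65.5 kWh
Cost = 65.5 kWh × £0.203 = £13.30 ≈ £13

£13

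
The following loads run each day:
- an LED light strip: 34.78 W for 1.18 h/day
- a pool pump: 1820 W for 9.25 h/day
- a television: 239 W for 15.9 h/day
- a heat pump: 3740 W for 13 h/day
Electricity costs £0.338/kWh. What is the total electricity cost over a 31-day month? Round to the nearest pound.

LED light strip: 34.78 W × 1.18 h × 31 d = 1,272 Wh = 1.272 kWh
pool pump: 1820 W × 9.25 h × 31 d = 521,885 Wh = 521.9 kWh
television: 239 W × 15.9 h × 31 d = 117,803 Wh = 117.8 kWh
heat pump: 3740 W × 13 h × 31 d = 1,507,220 Wh = 1,507 kWh
Total energy = 1.272 + 521.9 + 117.8 + 1,507 = 2,148 kWh
Cost = 2,148 kWh × £0.338 = £726.08 ≈ £726

£726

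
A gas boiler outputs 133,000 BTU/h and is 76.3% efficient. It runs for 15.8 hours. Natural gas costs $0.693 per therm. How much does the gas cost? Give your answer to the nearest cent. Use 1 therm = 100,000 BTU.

Heat delivered = 133,000 BTU/h × 15.8 h = 2,101,400 BTU
Gas input = 2,101,400 / 0.763 = 2,754,128 BTU
= 2,754,128 / 100,000 = 27.54 therm
Cost = 27.54 × $0.693/therm = $19.09

$19.09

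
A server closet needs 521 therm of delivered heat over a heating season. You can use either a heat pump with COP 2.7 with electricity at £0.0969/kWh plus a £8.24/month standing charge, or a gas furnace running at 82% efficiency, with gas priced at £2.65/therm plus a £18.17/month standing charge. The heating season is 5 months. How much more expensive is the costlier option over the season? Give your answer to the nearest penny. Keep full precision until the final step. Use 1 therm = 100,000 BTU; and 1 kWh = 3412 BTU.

£1185.36

Heat load = 521 therm × 100,000 = 52,100,000 BTU
Gas: input = 52,100,000 / 0.82 = 63,536,585 BTU = 635.4 therm → 635.4 × £2.65 = £1,683.72; + 5 × £18.17 standing = £1,774.57
Heat pump: 52,100,000 BTU / 3412 = 15,270 kWh heat; / 2.7 = 5,655 kWh in → × £0.0969 = £548.01; + 5 × £8.24 standing = £589.21
Difference = |£1,774.57 − £589.21| = £1,185.36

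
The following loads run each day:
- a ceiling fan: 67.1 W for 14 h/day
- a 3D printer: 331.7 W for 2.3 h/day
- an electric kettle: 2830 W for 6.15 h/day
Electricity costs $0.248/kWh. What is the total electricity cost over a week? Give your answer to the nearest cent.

ceiling fan: 67.1 W × 14 h × 7 d = 6,576 Wh = 6.576 kWh
3D printer: 331.7 W × 2.3 h × 7 d = 5,340 Wh = 5.34 kWh
electric kettle: 2830 W × 6.15 h × 7 d = 121,832 Wh = 121.8 kWh
Total energy = 6.576 + 5.34 + 121.8 = 133.7 kWh
Cost = 133.7 kWh × $0.248 = $33.17

$33.17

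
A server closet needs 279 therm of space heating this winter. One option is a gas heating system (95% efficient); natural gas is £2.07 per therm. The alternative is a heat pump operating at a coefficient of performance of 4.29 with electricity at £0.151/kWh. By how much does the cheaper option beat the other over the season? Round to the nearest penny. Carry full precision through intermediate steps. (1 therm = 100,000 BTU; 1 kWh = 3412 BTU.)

£320.11

Heat load = 279 therm × 100,000 = 27,900,000 BTU
Gas: input = 27,900,000 / 0.95 = 29,368,421 BTU = 293.7 therm → 293.7 × £2.07 = £607.93
Heat pump: 27,900,000 BTU / 3412 = 8,177 kWh heat; / 4.29 = 1,906 kWh in → × £0.151 = £287.82
Difference = |£607.93 − £287.82| = £320.11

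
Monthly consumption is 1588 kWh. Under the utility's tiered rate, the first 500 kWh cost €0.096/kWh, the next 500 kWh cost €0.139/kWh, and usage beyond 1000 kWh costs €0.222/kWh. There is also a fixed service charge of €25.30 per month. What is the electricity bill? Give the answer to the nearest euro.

€273

First 500 kWh × €0.096 = €48.00
Next 500 kWh × €0.139 = €69.50
Remaining 588 kWh × €0.222 = €130.54
Energy charge = €248.04; + service €25.30 = €273.34 ≈ €273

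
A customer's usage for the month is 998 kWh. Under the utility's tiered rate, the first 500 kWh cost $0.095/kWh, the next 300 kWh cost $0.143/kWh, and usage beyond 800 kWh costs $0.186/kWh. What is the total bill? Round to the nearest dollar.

First 500 kWh × $0.095 = $47.50
Next 300 kWh × $0.143 = $42.90
Remaining 198 kWh × $0.186 = $36.83
Total = $127.23 ≈ $127

$127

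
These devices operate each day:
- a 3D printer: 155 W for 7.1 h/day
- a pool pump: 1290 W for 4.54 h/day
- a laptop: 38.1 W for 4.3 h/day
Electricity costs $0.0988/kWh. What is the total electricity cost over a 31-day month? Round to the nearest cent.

$21.81

3D printer: 155 W × 7.1 h × 31 d = 34,116 Wh = 34.12 kWh
pool pump: 1290 W × 4.54 h × 31 d = 181,555 Wh = 181.6 kWh
laptop: 38.1 W × 4.3 h × 31 d = 5,079 Wh = 5.079 kWh
Total energy = 34.12 + 181.6 + 5.079 = 220.7 kWh
Cost = 220.7 kWh × $0.0988 = $21.81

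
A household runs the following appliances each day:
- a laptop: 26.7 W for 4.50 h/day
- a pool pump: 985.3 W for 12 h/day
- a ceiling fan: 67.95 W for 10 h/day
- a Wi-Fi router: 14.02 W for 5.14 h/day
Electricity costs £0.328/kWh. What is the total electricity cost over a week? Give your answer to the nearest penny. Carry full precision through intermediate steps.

£29.15

laptop: 26.7 W × 4.50 h × 7 d = 841 Wh = 0.841 kWh
pool pump: 985.3 W × 12 h × 7 d = 82,765 Wh = 82.77 kWh
ceiling fan: 67.95 W × 10 h × 7 d = 4,756 Wh = 4.756 kWh
Wi-Fi router: 14.02 W × 5.14 h × 7 d = 504 Wh = 0.5044 kWh
Total energy = 0.841 + 82.77 + 4.756 + 0.5044 = 88.87 kWh
Cost = 88.87 kWh × £0.328 = £29.15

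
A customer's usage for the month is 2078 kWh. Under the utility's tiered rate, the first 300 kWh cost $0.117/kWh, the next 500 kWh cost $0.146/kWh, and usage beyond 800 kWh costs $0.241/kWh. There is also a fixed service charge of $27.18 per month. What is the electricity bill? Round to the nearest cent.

First 300 kWh × $0.117 = $35.10
Next 500 kWh × $0.146 = $73.00
Remaining 1278 kWh × $0.241 = $308.00
Energy charge = $416.10; + service $27.18 = $443.28

$443.28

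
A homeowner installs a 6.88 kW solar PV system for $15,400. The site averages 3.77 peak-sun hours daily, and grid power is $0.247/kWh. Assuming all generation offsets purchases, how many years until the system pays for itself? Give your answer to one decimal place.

6.6 years

Daily generation = 6.88 kW × 3.77 h = 25.94 kWh
Annual generation = 25.94 × 365 = 9467.2 kWh
Annual savings = 9467.2 × $0.247 = $2,338.40
Payback = $15,400 / $2,338.40 = 6.59 years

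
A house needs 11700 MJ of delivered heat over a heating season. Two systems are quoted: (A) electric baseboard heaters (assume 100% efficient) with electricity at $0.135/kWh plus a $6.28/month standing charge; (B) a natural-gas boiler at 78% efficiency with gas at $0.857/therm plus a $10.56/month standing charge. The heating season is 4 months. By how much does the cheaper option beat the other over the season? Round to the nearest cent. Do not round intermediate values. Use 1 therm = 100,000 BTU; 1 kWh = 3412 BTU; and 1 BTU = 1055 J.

Heat load = 11700 MJ = 11,700,000,000 J / 1055 = 11,090,047 BTU
Gas: input = 11,090,047 / 0.78 = 14,218,009 BTU = 142.2 therm → 142.2 × $0.857 = $121.85; + 4 × $10.56 standing = $164.09
Electric: 11,090,047 BTU / 3412 = 3,250 kWh → × $0.135 = $438.79; + 4 × $6.28 standing = $463.91
Difference = |$164.09 − $463.91| = $299.82

$299.82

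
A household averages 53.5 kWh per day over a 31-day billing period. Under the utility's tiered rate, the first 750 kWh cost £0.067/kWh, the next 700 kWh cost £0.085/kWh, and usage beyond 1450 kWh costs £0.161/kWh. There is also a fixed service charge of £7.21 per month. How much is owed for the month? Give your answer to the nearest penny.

Usage = 53.5 kWh/day × 31 days = 1658.5 kWh
First 750 kWh × £0.067 = £50.25
Next 700 kWh × £0.085 = £59.50
Remaining 208.5 kWh × £0.161 = £33.57
Energy charge = £143.32; + service £7.21 = £150.53

£150.53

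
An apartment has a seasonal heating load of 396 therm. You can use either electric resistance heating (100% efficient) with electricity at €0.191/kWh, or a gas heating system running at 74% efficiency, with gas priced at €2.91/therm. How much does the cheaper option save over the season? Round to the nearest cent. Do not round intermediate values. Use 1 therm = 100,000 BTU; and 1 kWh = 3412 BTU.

Heat load = 396 therm × 100,000 = 39,600,000 BTU
Gas: input = 39,600,000 / 0.74 = 53,513,514 BTU = 535.1 therm → 535.1 × €2.91 = €1,557.24
Electric: 39,600,000 BTU / 3412 = 11,610 kWh → × €0.191 = €2,216.76
Difference = |€1,557.24 − €2,216.76| = €659.52

€659.52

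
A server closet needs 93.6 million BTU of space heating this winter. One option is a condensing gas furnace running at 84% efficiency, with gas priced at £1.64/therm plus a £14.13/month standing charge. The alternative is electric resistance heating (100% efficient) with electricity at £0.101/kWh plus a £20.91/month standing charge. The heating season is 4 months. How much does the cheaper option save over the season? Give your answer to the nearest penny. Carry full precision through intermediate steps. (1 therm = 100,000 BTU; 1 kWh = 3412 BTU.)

£970.38

Heat load = 93.6 × 10⁶ BTU = 93,600,000 BTU
Gas: input = 93,600,000 / 0.84 = 111,428,571 BTU = 1,114 therm → 1,114 × £1.64 = £1,827.43; + 4 × £14.13 standing = £1,883.95
Electric: 93,600,000 BTU / 3412 = 27,430 kWh → × £0.101 = £2,770.69; + 4 × £20.91 standing = £2,854.33
Difference = |£1,883.95 − £2,854.33| = £970.38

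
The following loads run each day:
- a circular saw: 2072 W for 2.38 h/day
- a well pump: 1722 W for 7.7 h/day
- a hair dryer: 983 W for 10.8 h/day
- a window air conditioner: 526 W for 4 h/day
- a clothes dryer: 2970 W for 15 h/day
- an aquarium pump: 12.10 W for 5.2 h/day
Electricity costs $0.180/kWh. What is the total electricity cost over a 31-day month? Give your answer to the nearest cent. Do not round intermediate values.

circular saw: 2072 W × 2.38 h × 31 d = 152,872 Wh = 152.9 kWh
well pump: 1722 W × 7.7 h × 31 d = 411,041 Wh = 411 kWh
hair dryer: 983 W × 10.8 h × 31 d = 329,108 Wh = 329.1 kWh
window air conditioner: 526 W × 4 h × 31 d = 65,224 Wh = 65.22 kWh
clothes dryer: 2970 W × 15 h × 31 d = 1,381,050 Wh = 1,381 kWh
aquarium pump: 12.10 W × 5.2 h × 31 d = 1,951 Wh = 1.951 kWh
Total energy = 152.9 + 411 + 329.1 + 65.22 + 1,381 + 1.951 = 2,341 kWh
Cost = 2,341 kWh × $0.180 = $421.42

$421.42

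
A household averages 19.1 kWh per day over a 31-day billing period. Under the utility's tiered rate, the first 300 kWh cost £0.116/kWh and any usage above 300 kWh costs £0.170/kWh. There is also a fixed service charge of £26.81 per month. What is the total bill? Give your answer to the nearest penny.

Usage = 19.1 kWh/day × 31 days = 592.1 kWh
First 300 kWh × £0.116 = £34.80
Remaining 292.1 kWh × £0.170 = £49.66
Energy charge = £84.46; + service £26.81 = £111.27

£111.27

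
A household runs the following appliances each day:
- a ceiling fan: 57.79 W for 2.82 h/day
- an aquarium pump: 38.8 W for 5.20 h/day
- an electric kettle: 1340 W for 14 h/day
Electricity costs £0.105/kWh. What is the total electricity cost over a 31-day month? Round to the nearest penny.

ceiling fan: 57.79 W × 2.82 h × 31 d = 5,052 Wh = 5.052 kWh
aquarium pump: 38.8 W × 5.20 h × 31 d = 6,255 Wh = 6.255 kWh
electric kettle: 1340 W × 14 h × 31 d = 581,560 Wh = 581.6 kWh
Total energy = 5.052 + 6.255 + 581.6 = 592.9 kWh
Cost = 592.9 kWh × £0.105 = £62.25

£62.25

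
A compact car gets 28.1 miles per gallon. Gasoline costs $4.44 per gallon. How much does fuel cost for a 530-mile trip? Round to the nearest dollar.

Fuel = 530 mi / 28.1 mpg = 18.86 gal
Cost = 18.86 gal × $4.44/gal = $83.74 ≈ $84

$84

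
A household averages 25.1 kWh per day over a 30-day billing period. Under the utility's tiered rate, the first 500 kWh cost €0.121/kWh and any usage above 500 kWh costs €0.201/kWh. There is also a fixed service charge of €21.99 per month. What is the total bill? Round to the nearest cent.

Usage = 25.1 kWh/day × 30 days = 753 kWh
First 500 kWh × €0.121 = €60.50
Remaining 253 kWh × €0.201 = €50.85
Energy charge = €111.35; + service €21.99 = €133.34

€133.34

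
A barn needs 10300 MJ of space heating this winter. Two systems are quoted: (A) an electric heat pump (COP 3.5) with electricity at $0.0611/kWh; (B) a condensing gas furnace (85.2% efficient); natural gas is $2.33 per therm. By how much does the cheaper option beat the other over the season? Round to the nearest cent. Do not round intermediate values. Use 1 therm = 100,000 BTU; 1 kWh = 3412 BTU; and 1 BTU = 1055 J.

$217.04

Heat load = 10300 MJ = 10,300,000,000 J / 1055 = 9,763,033 BTU
Gas: input = 9,763,033 / 0.852 = 11,458,959 BTU = 114.6 therm → 114.6 × $2.33 = $266.99
Heat pump: 9,763,033 BTU / 3412 = 2,861 kWh heat; / 3.5 = 817.5 kWh in → × $0.0611 = $49.95
Difference = |$266.99 − $49.95| = $217.04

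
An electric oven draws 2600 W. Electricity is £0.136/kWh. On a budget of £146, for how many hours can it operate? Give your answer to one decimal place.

412.9 h

Energy budget = £146 / £0.136 per kWh = 1,074 kWh = 1,073,529 Wh
Runtime = 1,073,529 Wh / 2600 W = 412.9 h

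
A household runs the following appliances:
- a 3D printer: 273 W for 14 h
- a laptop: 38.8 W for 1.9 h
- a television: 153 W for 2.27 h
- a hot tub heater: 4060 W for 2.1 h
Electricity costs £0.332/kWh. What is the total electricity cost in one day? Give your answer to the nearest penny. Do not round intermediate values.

£4.24

3D printer: 273 W × 14 h = 3,822 Wh = 3.822 kWh
laptop: 38.8 W × 1.9 h = 74 Wh = 0.07372 kWh
television: 153 W × 2.27 h = 347 Wh = 0.3473 kWh
hot tub heater: 4060 W × 2.1 h = 8,526 Wh = 8.526 kWh
Total energy = 3.822 + 0.07372 + 0.3473 + 8.526 = 12.77 kWh
Cost = 12.77 kWh × £0.332 = £4.24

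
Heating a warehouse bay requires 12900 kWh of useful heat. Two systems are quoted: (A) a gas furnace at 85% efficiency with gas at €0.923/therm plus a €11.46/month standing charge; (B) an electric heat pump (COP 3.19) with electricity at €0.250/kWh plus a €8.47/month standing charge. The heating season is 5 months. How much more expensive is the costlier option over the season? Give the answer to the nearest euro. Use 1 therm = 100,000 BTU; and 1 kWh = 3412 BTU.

Heat load = 12900 kWh × 3412 = 44,014,800 BTU
Gas: input = 44,014,800 / 0.850 = 51,782,118 BTU = 517.8 therm → 517.8 × €0.923 = €477.95; + 5 × €11.46 standing = €535.25
Heat pump: 44,014,800 BTU / 3412 = 12,900 kWh heat; / 3.19 = 4,044 kWh in → × €0.250 = €1,010.97; + 5 × €8.47 standing = €1,053.32
Difference = |€535.25 − €1,053.32| = €518.07 ≈ €518

€518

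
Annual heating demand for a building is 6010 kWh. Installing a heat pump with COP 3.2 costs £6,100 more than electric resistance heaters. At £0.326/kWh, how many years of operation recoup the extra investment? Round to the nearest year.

Resistance: 6010 kWh × £0.326 = £1,959.26/yr
Heat pump: 6010 / 3.2 = 1878 kWh in → × £0.326 = £612.27/yr
Annual savings = £1,346.99
Payback = £6,100 / £1,346.99 = 4.53 years

5 years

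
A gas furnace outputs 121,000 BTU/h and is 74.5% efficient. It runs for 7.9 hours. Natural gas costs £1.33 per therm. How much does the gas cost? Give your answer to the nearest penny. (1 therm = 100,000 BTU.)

£17.07

Heat delivered = 121,000 BTU/h × 7.9 h = 955,900 BTU
Gas input = 955,900 / 0.745 = 1,283,087 BTU
= 1,283,087 / 100,000 = 12.83 therm
Cost = 12.83 × £1.33/therm = £17.07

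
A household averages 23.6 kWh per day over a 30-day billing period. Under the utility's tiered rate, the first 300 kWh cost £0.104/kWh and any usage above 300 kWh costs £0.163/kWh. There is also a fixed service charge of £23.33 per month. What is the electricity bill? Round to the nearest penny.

Usage = 23.6 kWh/day × 30 days = 708 kWh
First 300 kWh × £0.104 = £31.20
Remaining 408 kWh × £0.163 = £66.50
Energy charge = £97.70; + service £23.33 = £121.03

£121.03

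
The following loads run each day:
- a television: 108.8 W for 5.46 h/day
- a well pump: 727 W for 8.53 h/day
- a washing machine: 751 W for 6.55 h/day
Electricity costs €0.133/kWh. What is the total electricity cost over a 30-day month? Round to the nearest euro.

television: 108.8 W × 5.46 h × 30 d = 17,821 Wh = 17.82 kWh
well pump: 727 W × 8.53 h × 30 d = 186,039 Wh = 186 kWh
washing machine: 751 W × 6.55 h × 30 d = 147,572 Wh = 147.6 kWh
Total energy = 17.82 + 186 + 147.6 = 351.4 kWh
Cost = 351.4 kWh × €0.133 = €46.74 ≈ €47

€47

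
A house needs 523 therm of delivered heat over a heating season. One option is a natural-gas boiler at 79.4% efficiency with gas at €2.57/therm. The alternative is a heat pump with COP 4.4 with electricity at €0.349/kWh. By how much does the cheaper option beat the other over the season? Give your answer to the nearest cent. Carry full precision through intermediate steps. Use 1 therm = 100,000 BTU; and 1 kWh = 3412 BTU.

€477.02

Heat load = 523 therm × 100,000 = 52,300,000 BTU
Gas: input = 52,300,000 / 0.794 = 65,869,018 BTU = 658.7 therm → 658.7 × €2.57 = €1,692.83
Heat pump: 52,300,000 BTU / 3412 = 15,330 kWh heat; / 4.4 = 3,484 kWh in → × €0.349 = €1,215.81
Difference = |€1,692.83 − €1,215.81| = €477.02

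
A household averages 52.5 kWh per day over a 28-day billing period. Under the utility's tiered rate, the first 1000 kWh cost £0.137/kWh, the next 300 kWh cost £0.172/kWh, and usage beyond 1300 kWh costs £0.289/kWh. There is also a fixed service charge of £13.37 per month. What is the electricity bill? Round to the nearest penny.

Usage = 52.5 kWh/day × 28 days = 1470 kWh
First 1000 kWh × £0.137 = £137.00
Next 300 kWh × £0.172 = £51.60
Remaining 170 kWh × £0.289 = £49.13
Energy charge = £237.73; + service £13.37 = £251.10

£251.10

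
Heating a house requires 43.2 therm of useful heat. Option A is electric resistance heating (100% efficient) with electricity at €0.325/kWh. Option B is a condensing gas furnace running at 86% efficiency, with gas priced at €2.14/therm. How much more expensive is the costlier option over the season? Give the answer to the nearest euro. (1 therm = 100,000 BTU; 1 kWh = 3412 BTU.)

€304

Heat load = 43.2 therm × 100,000 = 4,320,000 BTU
Gas: input = 4,320,000 / 0.86 = 5,023,256 BTU = 50.23 therm → 50.23 × €2.14 = €107.50
Electric: 4,320,000 BTU / 3412 = 1,266 kWh → × €0.325 = €411.49
Difference = |€107.50 − €411.49| = €303.99 ≈ €304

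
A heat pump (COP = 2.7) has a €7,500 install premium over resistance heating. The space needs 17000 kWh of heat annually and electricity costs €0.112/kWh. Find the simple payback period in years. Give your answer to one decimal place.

Resistance: 17000 kWh × €0.112 = €1,904.00/yr
Heat pump: 17000 / 2.7 = 6296 kWh in → × €0.112 = €705.19/yr
Annual savings = €1,198.81
Payback = €7,500 / €1,198.81 = 6.26 years

6.3 years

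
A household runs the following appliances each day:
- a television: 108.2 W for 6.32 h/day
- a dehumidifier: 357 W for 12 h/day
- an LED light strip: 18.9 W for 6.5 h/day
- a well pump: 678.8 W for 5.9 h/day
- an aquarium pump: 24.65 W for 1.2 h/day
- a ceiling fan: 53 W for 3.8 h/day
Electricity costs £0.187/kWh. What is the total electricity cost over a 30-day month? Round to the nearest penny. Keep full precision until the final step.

television: 108.2 W × 6.32 h × 30 d = 20,515 Wh = 20.51 kWh
dehumidifier: 357 W × 12 h × 30 d = 128,520 Wh = 128.5 kWh
LED light strip: 18.9 W × 6.5 h × 30 d = 3,686 Wh = 3.686 kWh
well pump: 678.8 W × 5.9 h × 30 d = 120,148 Wh = 120.1 kWh
aquarium pump: 24.65 W × 1.2 h × 30 d = 887 Wh = 0.8874 kWh
ceiling fan: 53 W × 3.8 h × 30 d = 6,042 Wh = 6.042 kWh
Total energy = 20.51 + 128.5 + 3.686 + 120.1 + 0.8874 + 6.042 = 279.8 kWh
Cost = 279.8 kWh × £0.187 = £52.32

£52.32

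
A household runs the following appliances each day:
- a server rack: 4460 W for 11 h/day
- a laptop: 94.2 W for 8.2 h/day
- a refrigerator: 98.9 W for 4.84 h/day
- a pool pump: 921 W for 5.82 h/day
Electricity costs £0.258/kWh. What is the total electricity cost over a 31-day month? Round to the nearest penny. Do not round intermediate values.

£445.26

server rack: 4460 W × 11 h × 31 d = 1,520,860 Wh = 1,521 kWh
laptop: 94.2 W × 8.2 h × 31 d = 23,946 Wh = 23.95 kWh
refrigerator: 98.9 W × 4.84 h × 31 d = 14,839 Wh = 14.84 kWh
pool pump: 921 W × 5.82 h × 31 d = 166,167 Wh = 166.2 kWh
Total energy = 1,521 + 23.95 + 14.84 + 166.2 = 1,726 kWh
Cost = 1,726 kWh × £0.258 = £445.26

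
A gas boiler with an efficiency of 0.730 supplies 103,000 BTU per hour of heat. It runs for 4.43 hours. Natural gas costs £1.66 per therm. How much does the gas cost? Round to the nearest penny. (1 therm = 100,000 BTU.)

£10.38

Heat delivered = 103,000 BTU/h × 4.43 h = 456,290 BTU
Gas input = 456,290 / 0.730 = 625,055 BTU
= 625,055 / 100,000 = 6.251 therm
Cost = 6.251 × £1.66/therm = £10.38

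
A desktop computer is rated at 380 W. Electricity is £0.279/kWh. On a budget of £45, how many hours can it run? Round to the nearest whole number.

424 h

Energy budget = £45 / £0.279 per kWh = 161.3 kWh = 161,290 Wh
Runtime = 161,290 Wh / 380 W = 424.4 h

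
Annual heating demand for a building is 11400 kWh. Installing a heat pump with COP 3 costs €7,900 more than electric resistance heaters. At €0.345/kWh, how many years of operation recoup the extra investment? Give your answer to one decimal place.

Resistance: 11400 kWh × €0.345 = €3,933.00/yr
Heat pump: 11400 / 3 = 3800 kWh in → × €0.345 = €1,311.00/yr
Annual savings = €2,622.00
Payback = €7,900 / €2,622.00 = 3.01 years

3.0 years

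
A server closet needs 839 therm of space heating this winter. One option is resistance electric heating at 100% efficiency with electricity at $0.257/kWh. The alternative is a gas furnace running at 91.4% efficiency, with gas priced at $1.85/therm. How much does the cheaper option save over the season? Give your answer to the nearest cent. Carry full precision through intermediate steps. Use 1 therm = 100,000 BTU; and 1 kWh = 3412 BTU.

Heat load = 839 therm × 100,000 = 83,900,000 BTU
Gas: input = 83,900,000 / 0.914 = 91,794,311 BTU = 917.9 therm → 917.9 × $1.85 = $1,698.19
Electric: 83,900,000 BTU / 3412 = 24,590 kWh → × $0.257 = $6,319.55
Difference = |$1,698.19 − $6,319.55| = $4,621.35

$4621.35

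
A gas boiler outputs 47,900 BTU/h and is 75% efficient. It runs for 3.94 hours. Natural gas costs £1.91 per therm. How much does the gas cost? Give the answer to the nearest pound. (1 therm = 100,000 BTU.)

£5

Heat delivered = 47,900 BTU/h × 3.94 h = 188,726 BTU
Gas input = 188,726 / 0.75 = 251,635 BTU
= 251,635 / 100,000 = 2.516 therm
Cost = 2.516 × £1.91/therm = £4.81 ≈ £5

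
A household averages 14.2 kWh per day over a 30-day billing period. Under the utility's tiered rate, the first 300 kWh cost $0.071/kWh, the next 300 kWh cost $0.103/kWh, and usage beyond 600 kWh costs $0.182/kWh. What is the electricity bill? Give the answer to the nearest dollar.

$34

Usage = 14.2 kWh/day × 30 days = 426 kWh
First 300 kWh × $0.071 = $21.30
Next 126 kWh × $0.103 = $12.98
Remaining tier: 0 kWh (not reached)
Total = $34.28 ≈ $34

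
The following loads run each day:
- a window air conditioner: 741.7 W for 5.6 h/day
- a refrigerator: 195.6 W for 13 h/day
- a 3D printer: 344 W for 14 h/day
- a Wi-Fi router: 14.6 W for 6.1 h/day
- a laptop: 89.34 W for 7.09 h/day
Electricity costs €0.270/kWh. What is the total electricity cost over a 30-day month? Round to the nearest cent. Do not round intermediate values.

window air conditioner: 741.7 W × 5.6 h × 30 d = 124,606 Wh = 124.6 kWh
refrigerator: 195.6 W × 13 h × 30 d = 76,284 Wh = 76.28 kWh
3D printer: 344 W × 14 h × 30 d = 144,480 Wh = 144.5 kWh
Wi-Fi router: 14.6 W × 6.1 h × 30 d = 2,672 Wh = 2.672 kWh
laptop: 89.34 W × 7.09 h × 30 d = 19,003 Wh = 19 kWh
Total energy = 124.6 + 76.28 + 144.5 + 2.672 + 19 = 367 kWh
Cost = 367 kWh × €0.270 = €99.10

€99.10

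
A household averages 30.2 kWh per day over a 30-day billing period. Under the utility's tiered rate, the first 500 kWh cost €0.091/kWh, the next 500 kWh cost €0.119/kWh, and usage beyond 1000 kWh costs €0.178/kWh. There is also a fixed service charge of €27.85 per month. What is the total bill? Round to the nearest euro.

Usage = 30.2 kWh/day × 30 days = 906 kWh
First 500 kWh × €0.091 = €45.50
Next 406 kWh × €0.119 = €48.31
Remaining tier: 0 kWh (not reached)
Energy charge = €93.81; + service €27.85 = €121.66 ≈ €122

€122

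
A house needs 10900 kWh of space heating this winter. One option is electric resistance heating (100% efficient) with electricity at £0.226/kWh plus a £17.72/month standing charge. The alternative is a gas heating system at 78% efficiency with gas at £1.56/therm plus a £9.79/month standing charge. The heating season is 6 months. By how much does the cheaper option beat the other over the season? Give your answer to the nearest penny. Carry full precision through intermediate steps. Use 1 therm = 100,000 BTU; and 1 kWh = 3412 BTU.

Heat load = 10900 kWh × 3412 = 37,190,800 BTU
Gas: input = 37,190,800 / 0.78 = 47,680,513 BTU = 476.8 therm → 476.8 × £1.56 = £743.82; + 6 × £9.79 standing = £802.56
Electric: 37,190,800 BTU / 3412 = 10,900 kWh → × £0.226 = £2,463.40; + 6 × £17.72 standing = £2,569.72
Difference = |£802.56 − £2,569.72| = £1,767.16

£1767.16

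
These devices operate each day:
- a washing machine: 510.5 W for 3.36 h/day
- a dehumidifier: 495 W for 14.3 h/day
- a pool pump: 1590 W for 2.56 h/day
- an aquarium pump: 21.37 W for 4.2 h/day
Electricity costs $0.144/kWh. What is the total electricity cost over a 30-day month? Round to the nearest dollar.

washing machine: 510.5 W × 3.36 h × 30 d = 51,458 Wh = 51.46 kWh
dehumidifier: 495 W × 14.3 h × 30 d = 212,355 Wh = 212.4 kWh
pool pump: 1590 W × 2.56 h × 30 d = 122,112 Wh = 122.1 kWh
aquarium pump: 21.37 W × 4.2 h × 30 d = 2,693 Wh = 2.693 kWh
Total energy = 51.46 + 212.4 + 122.1 + 2.693 = 388.6 kWh
Cost = 388.6 kWh × $0.144 = $55.96 ≈ $56

$56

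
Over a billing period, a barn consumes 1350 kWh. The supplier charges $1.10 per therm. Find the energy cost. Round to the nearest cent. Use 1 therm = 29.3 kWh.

$50.68

1350 kWh × (0.03413 therm/kWh) = 46.08 therm
Cost = 46.08 therm × $1.10/therm = $50.68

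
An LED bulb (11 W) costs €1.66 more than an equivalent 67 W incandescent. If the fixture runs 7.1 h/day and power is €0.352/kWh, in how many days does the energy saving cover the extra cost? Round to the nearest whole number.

12 days

Power saved = 67 − 11 = 56 W
Daily energy saved = 56 W × 7.1 h = 397.6 Wh = 0.3976 kWh
Daily savings = 0.3976 × €0.352 = €0.1400
Payback = €1.66 / €0.1400 per day = 11.86 days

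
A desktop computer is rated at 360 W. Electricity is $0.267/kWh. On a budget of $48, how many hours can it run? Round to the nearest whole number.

Energy budget = $48 / $0.267 per kWh = 179.8 kWh = 179,775 Wh
Runtime = 179,775 Wh / 360 W = 499.4 h

499 h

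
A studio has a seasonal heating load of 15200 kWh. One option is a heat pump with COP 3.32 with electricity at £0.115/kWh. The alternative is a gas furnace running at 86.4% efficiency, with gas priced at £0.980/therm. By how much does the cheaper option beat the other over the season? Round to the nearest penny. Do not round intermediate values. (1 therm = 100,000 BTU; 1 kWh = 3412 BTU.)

£61.75

Heat load = 15200 kWh × 3412 = 51,862,400 BTU
Gas: input = 51,862,400 / 0.864 = 60,025,926 BTU = 600.3 therm → 600.3 × £0.980 = £588.25
Heat pump: 51,862,400 BTU / 3412 = 15,200 kWh heat; / 3.32 = 4,578 kWh in → × £0.115 = £526.51
Difference = |£588.25 − £526.51| = £61.75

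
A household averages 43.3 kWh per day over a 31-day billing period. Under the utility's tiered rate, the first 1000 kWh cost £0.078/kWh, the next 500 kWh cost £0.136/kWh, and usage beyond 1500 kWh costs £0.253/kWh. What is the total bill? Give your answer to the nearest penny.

Usage = 43.3 kWh/day × 31 days = 1342.3 kWh
First 1000 kWh × £0.078 = £78.00
Next 342.3 kWh × £0.136 = £46.55
Remaining tier: 0 kWh (not reached)
Total = £124.55

£124.55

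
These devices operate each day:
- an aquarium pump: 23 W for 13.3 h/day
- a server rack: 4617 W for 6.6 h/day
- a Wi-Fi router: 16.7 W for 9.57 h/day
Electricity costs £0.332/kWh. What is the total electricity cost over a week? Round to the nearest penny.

aquarium pump: 23 W × 13.3 h × 7 d = 2,141 Wh = 2.141 kWh
server rack: 4617 W × 6.6 h × 7 d = 213,305 Wh = 213.3 kWh
Wi-Fi router: 16.7 W × 9.57 h × 7 d = 1,119 Wh = 1.119 kWh
Total energy = 2.141 + 213.3 + 1.119 = 216.6 kWh
Cost = 216.6 kWh × £0.332 = £71.90

£71.90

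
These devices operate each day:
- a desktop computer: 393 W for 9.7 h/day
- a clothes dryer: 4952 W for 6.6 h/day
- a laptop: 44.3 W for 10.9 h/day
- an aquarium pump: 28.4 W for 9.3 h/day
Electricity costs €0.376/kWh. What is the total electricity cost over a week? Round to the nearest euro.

€98

desktop computer: 393 W × 9.7 h × 7 d = 26,685 Wh = 26.68 kWh
clothes dryer: 4952 W × 6.6 h × 7 d = 228,782 Wh = 228.8 kWh
laptop: 44.3 W × 10.9 h × 7 d = 3,380 Wh = 3.38 kWh
aquarium pump: 28.4 W × 9.3 h × 7 d = 1,849 Wh = 1.849 kWh
Total energy = 26.68 + 228.8 + 3.38 + 1.849 = 260.7 kWh
Cost = 260.7 kWh × €0.376 = €98.02 ≈ €98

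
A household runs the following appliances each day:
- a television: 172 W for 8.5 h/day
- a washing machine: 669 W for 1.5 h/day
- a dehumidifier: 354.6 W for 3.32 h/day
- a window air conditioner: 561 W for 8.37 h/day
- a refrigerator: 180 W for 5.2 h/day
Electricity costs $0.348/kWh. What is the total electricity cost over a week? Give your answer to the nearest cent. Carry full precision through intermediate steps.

$22.59

television: 172 W × 8.5 h × 7 d = 10,234 Wh = 10.23 kWh
washing machine: 669 W × 1.5 h × 7 d = 7,024 Wh = 7.024 kWh
dehumidifier: 354.6 W × 3.32 h × 7 d = 8,241 Wh = 8.241 kWh
window air conditioner: 561 W × 8.37 h × 7 d = 32,869 Wh = 32.87 kWh
refrigerator: 180 W × 5.2 h × 7 d = 6,552 Wh = 6.552 kWh
Total energy = 10.23 + 7.024 + 8.241 + 32.87 + 6.552 = 64.92 kWh
Cost = 64.92 kWh × $0.348 = $22.59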